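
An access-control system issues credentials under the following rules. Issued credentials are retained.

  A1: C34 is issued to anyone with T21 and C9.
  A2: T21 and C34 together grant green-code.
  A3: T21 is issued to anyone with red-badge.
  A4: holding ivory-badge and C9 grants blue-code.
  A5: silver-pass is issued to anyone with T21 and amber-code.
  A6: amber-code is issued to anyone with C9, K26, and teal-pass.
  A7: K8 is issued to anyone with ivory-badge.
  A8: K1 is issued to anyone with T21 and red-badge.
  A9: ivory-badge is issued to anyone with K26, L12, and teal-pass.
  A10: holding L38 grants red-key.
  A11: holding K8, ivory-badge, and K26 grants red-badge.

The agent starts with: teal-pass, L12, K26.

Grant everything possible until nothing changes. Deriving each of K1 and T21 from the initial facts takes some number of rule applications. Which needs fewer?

T21: Holding K26, L12, and teal-pass grants ivory-badge (A9). Holding ivory-badge grants K8 (A7). Holding K8, ivory-badge, and K26 grants red-badge (A11). Holding red-badge grants T21 (A3). [4 rule applications]
K1: Holding K26, L12, and teal-pass grants ivory-badge (A9). Holding ivory-badge grants K8 (A7). Holding K8, ivory-badge, and K26 grants red-badge (A11). Holding red-badge grants T21 (A3). Holding T21 and red-badge grants K1 (A8). [5 rule applications]
T21 needs fewer.

T21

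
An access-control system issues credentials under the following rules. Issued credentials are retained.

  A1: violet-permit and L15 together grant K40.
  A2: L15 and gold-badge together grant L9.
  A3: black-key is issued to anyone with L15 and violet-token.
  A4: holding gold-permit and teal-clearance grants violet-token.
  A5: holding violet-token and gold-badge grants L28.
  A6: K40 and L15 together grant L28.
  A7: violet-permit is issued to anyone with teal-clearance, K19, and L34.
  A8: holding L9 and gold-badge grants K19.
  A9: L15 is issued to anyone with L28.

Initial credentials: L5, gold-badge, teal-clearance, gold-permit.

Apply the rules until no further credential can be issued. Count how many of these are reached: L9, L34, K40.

1

Holding gold-permit and teal-clearance grants violet-token (A4).
Holding violet-token and gold-badge grants L28 (A5).
Holding L28 grants L15 (A9).
Holding L15 and gold-badge grants L9 (A2).
L9: reached.
No rule produces L34, and it is not given.
K40 would need violet-permit and L15 (A1), but violet-permit is never granted.
Reached: L9 — 1 of the 3.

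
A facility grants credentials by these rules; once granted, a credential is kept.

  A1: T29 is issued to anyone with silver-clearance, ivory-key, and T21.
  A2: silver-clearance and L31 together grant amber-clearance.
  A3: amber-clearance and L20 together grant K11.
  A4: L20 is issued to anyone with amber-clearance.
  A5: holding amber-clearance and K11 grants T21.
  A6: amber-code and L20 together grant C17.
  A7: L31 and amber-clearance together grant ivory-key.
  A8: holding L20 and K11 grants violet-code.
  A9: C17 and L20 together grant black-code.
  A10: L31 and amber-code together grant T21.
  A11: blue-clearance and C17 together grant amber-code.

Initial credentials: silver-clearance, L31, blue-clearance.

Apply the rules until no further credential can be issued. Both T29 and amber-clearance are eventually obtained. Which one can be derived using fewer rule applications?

amber-clearance: Holding silver-clearance and L31 grants amber-clearance (A2). [1 rule application]
T29: Holding silver-clearance and L31 grants amber-clearance (A2). Holding L31 and amber-clearance grants ivory-key (A7). Holding amber-clearance grants L20 (A4). Holding amber-clearance and L20 grants K11 (A3). Holding amber-clearance and K11 grants T21 (A5). Holding silver-clearance, ivory-key, and T21 grants T29 (A1). [6 rule applications]
amber-clearance needs fewer.

amber-clearance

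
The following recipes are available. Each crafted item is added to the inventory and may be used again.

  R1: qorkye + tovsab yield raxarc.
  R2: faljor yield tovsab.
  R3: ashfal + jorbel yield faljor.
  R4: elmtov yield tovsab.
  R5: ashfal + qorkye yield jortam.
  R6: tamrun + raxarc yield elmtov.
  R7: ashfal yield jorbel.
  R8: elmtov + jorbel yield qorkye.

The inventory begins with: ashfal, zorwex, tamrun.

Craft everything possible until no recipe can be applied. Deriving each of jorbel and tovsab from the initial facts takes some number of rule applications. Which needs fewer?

jorbel

jorbel: ashfal → jorbel (R7). [1 rule application]
tovsab: Using R7, ashfal makes jorbel. Using R3, ashfal and jorbel make faljor. faljor → tovsab (R2). [3 rule applications]
jorbel needs fewer.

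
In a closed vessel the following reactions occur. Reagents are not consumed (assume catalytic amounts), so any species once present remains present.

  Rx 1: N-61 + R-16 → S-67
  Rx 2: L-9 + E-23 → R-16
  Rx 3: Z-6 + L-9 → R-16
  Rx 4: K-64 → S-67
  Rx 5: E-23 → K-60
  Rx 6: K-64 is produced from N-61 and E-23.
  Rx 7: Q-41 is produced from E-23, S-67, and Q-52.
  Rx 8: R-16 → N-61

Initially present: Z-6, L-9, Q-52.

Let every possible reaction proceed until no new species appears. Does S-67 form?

Yes

Z-6 and L-9 present → R-16 forms (Rx 3).
R-16 present → N-61 forms (Rx 8).
N-61 and R-16 present → S-67 forms (Rx 1).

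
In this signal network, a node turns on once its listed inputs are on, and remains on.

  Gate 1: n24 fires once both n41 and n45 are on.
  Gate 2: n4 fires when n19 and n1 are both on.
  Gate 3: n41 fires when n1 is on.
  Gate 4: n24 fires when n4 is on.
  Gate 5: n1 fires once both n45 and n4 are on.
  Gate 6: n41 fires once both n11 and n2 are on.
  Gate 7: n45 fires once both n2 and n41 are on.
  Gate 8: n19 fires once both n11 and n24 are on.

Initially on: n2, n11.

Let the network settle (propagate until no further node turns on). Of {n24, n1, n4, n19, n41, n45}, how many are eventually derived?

n11 and n2 are on, so n41 fires (Gate 6).
Gate 7: n2 and n41 on → n45 on.
n41 and n45 are on, so n24 fires (Gate 1).
n11 and n24 are on, so n19 fires (Gate 8).
n24: reached.
n1 would need n45 and n4 (Gate 5), but n4 never turns on.
n4 would need n19 and n1 (Gate 2), but n1 never turns on.
n19: reached.
n41: reached.
n45: reached.
Reached: n24, n19, n41, and n45 — 4 of the 6.

4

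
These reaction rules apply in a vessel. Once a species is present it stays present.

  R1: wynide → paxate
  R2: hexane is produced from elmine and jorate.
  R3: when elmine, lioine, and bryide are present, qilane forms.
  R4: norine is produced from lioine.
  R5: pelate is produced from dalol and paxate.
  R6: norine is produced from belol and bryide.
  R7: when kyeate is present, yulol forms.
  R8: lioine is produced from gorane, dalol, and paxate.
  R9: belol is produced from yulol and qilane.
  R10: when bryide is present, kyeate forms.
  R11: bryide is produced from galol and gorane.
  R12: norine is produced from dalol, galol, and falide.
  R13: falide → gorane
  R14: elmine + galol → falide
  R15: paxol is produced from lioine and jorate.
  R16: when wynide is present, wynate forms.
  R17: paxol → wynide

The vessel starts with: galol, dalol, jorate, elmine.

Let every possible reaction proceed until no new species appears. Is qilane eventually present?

qilane would need elmine, lioine, and bryide (R3), but lioine never forms.

No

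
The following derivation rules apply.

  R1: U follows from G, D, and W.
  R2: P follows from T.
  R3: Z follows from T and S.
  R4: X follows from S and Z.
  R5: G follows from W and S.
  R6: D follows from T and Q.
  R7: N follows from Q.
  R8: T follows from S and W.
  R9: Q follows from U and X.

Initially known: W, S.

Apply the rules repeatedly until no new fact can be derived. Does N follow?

No

N would need Q (R7), but Q is never established.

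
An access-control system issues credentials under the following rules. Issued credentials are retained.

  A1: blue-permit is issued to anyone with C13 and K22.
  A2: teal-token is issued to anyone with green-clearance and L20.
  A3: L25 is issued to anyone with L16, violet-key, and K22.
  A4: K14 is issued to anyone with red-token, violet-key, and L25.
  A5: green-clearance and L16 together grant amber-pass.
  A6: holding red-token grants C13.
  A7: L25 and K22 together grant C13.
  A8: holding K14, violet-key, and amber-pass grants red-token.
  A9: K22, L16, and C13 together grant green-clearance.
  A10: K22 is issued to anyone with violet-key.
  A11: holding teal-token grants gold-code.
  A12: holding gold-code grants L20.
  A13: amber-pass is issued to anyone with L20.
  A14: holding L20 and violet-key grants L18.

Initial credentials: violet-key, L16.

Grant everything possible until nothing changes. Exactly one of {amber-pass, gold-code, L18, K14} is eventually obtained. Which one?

Holding violet-key grants K22 (A10).
Holding L16, violet-key, and K22 grants L25 (A3).
Holding L25 and K22 grants C13 (A7).
Holding K22, L16, and C13 grants green-clearance (A9).
Holding green-clearance and L16 grants amber-pass (A5).
L18 would need L20 and violet-key (A14), but L20 is never granted. K14 would need red-token, violet-key, and L25 (A4), but red-token is never granted. gold-code would need teal-token (A11), but teal-token is never granted.

amber-pass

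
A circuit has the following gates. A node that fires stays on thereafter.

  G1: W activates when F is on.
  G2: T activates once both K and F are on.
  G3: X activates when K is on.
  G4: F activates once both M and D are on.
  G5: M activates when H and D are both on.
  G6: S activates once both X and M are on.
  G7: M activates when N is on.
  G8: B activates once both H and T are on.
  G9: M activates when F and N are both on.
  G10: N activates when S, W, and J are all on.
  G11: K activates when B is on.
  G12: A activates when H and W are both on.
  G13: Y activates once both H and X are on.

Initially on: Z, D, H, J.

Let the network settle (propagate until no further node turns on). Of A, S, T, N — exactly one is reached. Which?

A

G5: H and D on → M on.
M and D are on, so F activates (G4).
G1: F on → W on.
G12: H and W on → A on.
N would need S, W, and J (G10), but S never turns on. T would need K and F (G2), but K never turns on. S would need X and M (G6), but X never turns on.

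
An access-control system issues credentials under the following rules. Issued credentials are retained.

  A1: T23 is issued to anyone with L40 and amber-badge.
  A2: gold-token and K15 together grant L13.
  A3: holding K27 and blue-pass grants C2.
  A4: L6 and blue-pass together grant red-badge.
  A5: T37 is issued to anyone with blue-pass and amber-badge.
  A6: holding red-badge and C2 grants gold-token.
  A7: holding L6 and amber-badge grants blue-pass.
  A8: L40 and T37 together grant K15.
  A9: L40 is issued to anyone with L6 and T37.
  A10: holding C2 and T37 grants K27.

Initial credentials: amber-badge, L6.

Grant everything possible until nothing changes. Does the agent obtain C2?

C2 would need K27 and blue-pass (A3), but K27 is never granted.

No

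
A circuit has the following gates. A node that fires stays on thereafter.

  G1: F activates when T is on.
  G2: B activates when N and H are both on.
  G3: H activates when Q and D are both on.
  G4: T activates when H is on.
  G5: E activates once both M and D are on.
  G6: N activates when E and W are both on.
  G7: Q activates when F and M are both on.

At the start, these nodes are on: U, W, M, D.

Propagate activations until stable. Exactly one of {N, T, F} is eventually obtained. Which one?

M and D are on, so E activates (G5).
G6: E and W on → N on.
T would need H (G4), but H never turns on. F would need T (G1), but T never turns on.

N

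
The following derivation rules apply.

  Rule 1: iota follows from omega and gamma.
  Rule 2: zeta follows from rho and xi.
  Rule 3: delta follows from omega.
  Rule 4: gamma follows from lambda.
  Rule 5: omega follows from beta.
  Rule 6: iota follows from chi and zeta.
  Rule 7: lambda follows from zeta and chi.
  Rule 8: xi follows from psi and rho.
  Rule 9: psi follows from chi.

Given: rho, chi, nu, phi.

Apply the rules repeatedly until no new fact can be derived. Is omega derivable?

omega would need beta (Rule 5), but beta is never established.

No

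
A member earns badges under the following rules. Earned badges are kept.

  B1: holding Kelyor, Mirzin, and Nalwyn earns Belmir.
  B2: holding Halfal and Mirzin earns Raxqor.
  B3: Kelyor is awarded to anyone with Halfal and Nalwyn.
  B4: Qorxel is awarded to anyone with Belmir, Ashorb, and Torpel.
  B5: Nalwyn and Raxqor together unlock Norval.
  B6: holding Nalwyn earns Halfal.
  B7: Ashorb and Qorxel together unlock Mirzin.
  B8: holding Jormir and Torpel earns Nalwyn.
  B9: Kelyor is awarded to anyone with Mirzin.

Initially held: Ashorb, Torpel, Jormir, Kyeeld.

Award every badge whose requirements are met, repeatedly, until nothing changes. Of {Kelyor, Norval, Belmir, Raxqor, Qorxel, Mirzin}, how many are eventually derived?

1

With Jormir and Torpel, Nalwyn is earned (B8).
With Nalwyn, Halfal is earned (B6).
With Halfal and Nalwyn, Kelyor is earned (B3).
Kelyor: reached.
Norval would need Nalwyn and Raxqor (B5), but Raxqor is never earned.
Belmir would need Kelyor, Mirzin, and Nalwyn (B1), but Mirzin is never earned.
Raxqor would need Halfal and Mirzin (B2), but Mirzin is never earned.
Qorxel would need Belmir, Ashorb, and Torpel (B4), but Belmir is never earned.
Mirzin would need Ashorb and Qorxel (B7), but Qorxel is never earned.
Reached: Kelyor — 1 of the 6.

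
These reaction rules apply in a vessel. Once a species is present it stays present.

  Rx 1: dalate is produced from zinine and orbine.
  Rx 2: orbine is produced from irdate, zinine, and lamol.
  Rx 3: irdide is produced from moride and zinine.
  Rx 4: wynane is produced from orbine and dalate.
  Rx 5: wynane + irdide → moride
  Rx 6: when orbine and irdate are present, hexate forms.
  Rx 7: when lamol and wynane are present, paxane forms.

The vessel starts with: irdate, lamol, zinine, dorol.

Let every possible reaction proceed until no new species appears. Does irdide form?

irdide would need moride and zinine (Rx 3), but moride never forms.

No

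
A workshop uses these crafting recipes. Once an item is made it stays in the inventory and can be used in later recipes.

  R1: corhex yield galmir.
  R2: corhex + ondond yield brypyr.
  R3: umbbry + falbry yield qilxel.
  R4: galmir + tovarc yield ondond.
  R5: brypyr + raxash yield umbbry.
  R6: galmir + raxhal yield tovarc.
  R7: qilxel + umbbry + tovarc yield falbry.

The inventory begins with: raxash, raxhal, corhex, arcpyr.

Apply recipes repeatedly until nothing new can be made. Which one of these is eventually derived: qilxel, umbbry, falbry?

umbbry

Using R1, corhex makes galmir.
Using R6, galmir and raxhal make tovarc.
Using R4, galmir and tovarc make ondond.
Using R2, corhex and ondond make brypyr.
Using R5, brypyr and raxash make umbbry.
qilxel would need umbbry and falbry (R3), but falbry is never obtained. falbry would need qilxel, umbbry, and tovarc (R7), but qilxel is never obtained.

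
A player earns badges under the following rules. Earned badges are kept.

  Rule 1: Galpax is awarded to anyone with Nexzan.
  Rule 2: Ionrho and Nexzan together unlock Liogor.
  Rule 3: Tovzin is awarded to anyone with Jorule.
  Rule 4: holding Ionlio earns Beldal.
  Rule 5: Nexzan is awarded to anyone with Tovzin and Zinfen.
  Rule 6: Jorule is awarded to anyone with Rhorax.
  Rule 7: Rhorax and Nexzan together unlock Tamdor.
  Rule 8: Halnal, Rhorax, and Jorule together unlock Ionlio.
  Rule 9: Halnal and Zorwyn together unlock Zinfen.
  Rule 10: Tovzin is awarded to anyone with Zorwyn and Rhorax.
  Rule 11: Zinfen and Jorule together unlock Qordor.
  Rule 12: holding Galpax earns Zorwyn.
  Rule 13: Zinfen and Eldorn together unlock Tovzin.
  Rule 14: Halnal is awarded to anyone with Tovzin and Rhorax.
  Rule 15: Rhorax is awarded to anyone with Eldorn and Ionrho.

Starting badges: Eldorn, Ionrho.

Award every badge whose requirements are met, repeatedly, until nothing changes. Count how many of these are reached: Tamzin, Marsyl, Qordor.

0

No rule produces Tamzin, and it is not given.
No rule produces Marsyl, and it is not given.
Qordor would need Zinfen and Jorule (Rule 11), but Zinfen is never earned.
None of the 3 are reached.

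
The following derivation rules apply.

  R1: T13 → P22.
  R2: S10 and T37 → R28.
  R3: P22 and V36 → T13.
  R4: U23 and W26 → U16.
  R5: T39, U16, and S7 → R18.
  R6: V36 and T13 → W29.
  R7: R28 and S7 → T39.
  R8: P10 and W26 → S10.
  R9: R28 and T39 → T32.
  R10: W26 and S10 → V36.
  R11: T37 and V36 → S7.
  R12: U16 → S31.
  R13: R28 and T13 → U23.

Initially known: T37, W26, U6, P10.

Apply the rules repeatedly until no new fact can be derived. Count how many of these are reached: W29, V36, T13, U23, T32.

P10 and W26 hold, so S10 follows (R8).
From W26 and S10, R10 gives V36.
S10 and T37 hold, so R28 follows (R2).
From T37 and V36, R11 gives S7.
R28 and S7 hold, so T39 follows (R7).
R28 and T39 hold, so T32 follows (R9).
W29 would need V36 and T13 (R6), but T13 is never established.
V36: reached.
T13 would need P22 and V36 (R3), but P22 is never established.
U23 would need R28 and T13 (R13), but T13 is never established.
T32: reached.
Reached: V36 and T32 — 2 of the 5.

2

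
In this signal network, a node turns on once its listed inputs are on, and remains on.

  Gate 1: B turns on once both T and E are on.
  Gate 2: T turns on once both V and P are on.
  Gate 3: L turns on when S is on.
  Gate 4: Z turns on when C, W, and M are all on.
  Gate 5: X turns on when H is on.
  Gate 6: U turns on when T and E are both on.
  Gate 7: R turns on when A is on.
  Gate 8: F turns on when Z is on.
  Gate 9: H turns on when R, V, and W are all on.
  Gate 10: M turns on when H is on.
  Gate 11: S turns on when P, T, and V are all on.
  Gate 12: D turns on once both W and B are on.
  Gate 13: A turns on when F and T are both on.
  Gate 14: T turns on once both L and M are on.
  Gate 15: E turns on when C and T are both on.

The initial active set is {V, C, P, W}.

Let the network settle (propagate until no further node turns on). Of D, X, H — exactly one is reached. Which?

D

V and P are on, so T turns on (Gate 2).
Gate 15: C and T on → E on.
T and E are on, so B turns on (Gate 1).
W and B are on, so D turns on (Gate 12).
X would need H (Gate 5), but H never turns on. H would need R, V, and W (Gate 9), but R never turns on.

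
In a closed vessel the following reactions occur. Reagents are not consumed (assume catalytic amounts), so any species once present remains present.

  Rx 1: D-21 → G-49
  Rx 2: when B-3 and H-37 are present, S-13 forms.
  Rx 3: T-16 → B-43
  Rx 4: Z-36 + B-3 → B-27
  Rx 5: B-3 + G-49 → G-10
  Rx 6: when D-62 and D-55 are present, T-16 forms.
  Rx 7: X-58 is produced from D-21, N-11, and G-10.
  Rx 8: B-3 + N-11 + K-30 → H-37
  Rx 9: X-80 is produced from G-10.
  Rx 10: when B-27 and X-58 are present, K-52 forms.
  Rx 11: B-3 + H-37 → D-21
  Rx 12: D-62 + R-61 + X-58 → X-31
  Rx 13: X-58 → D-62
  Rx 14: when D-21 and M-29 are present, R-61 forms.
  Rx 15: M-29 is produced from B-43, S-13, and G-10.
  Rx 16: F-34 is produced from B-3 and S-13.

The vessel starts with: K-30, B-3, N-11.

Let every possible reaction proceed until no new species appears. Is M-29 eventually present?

M-29 would need B-43, S-13, and G-10 (Rx 15), but B-43 never forms.

No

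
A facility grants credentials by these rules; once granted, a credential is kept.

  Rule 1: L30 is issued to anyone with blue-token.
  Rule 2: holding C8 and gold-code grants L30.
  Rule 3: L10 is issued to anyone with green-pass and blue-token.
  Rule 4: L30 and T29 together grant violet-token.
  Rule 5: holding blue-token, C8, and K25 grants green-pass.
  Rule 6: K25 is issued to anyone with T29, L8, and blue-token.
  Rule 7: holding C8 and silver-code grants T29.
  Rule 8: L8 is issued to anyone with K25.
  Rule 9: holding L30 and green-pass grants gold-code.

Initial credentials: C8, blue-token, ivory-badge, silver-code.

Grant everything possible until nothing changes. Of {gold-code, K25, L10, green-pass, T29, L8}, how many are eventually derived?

1

Holding C8 and silver-code grants T29 (Rule 7).
gold-code would need L30 and green-pass (Rule 9), but green-pass is never granted.
K25 would need T29, L8, and blue-token (Rule 6), but L8 is never granted.
L10 would need green-pass and blue-token (Rule 3), but green-pass is never granted.
green-pass would need blue-token, C8, and K25 (Rule 5), but K25 is never granted.
T29: reached.
L8 would need K25 (Rule 8), but K25 is never granted.
Reached: T29 — 1 of the 6.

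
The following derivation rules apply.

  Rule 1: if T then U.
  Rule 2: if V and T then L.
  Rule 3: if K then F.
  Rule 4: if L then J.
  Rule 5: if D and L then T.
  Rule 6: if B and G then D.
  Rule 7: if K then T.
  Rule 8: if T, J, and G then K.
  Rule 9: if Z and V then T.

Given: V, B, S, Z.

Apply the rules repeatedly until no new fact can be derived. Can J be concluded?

From Z and V, Rule 9 gives T.
V and T hold, so L follows (Rule 2).
L holds, so J follows (Rule 4).

Yes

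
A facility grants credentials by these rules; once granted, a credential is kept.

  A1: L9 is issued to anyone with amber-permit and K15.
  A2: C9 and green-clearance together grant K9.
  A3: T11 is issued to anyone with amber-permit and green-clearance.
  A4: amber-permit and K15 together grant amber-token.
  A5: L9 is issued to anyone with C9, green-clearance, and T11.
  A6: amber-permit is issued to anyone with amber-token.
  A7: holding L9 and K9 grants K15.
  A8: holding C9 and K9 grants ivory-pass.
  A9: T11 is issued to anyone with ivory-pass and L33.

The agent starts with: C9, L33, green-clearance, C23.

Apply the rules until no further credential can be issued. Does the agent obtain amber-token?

amber-token would need amber-permit and K15 (A4), but amber-permit is never granted.

No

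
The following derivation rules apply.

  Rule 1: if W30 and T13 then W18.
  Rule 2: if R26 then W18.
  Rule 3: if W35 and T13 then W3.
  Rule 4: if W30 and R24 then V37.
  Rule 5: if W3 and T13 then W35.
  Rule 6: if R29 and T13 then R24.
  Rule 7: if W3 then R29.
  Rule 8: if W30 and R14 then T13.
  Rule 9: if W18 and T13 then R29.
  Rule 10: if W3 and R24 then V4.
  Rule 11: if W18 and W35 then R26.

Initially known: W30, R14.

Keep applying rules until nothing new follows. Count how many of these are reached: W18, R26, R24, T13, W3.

From W30 and R14, Rule 8 gives T13.
W30 and T13 hold, so W18 follows (Rule 1).
W18 and T13 hold, so R29 follows (Rule 9).
From R29 and T13, Rule 6 gives R24.
W18: reached.
R26 would need W18 and W35 (Rule 11), but W35 is never established.
R24: reached.
T13: reached.
W3 would need W35 and T13 (Rule 3), but W35 is never established.
Reached: W18, R24, and T13 — 3 of the 5.

3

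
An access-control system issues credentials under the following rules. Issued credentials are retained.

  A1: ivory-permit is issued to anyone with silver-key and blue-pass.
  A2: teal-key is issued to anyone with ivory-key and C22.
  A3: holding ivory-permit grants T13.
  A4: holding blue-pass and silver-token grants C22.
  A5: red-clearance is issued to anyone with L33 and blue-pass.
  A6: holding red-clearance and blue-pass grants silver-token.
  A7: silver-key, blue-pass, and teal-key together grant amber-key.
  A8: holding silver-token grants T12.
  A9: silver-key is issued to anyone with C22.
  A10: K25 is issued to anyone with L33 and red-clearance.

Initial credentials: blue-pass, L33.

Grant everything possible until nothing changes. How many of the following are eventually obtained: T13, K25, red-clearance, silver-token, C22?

5

Holding L33 and blue-pass grants red-clearance (A5).
Holding red-clearance and blue-pass grants silver-token (A6).
Holding L33 and red-clearance grants K25 (A10).
Holding blue-pass and silver-token grants C22 (A4).
Holding C22 grants silver-key (A9).
Holding silver-key and blue-pass grants ivory-permit (A1).
Holding ivory-permit grants T13 (A3).
T13: reached.
K25: reached.
red-clearance: reached.
silver-token: reached.
C22: reached.
All 5 are reached.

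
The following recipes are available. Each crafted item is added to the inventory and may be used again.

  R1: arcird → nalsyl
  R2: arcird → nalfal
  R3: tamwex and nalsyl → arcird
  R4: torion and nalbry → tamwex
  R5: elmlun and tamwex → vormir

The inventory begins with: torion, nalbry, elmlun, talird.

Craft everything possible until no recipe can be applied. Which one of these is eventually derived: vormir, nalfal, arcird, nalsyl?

vormir

Using R4, torion and nalbry make tamwex.
Using R5, elmlun and tamwex make vormir.
arcird would need tamwex and nalsyl (R3), but nalsyl is never obtained. nalfal would need arcird (R2), but arcird is never obtained. nalsyl would need arcird (R1), but arcird is never obtained.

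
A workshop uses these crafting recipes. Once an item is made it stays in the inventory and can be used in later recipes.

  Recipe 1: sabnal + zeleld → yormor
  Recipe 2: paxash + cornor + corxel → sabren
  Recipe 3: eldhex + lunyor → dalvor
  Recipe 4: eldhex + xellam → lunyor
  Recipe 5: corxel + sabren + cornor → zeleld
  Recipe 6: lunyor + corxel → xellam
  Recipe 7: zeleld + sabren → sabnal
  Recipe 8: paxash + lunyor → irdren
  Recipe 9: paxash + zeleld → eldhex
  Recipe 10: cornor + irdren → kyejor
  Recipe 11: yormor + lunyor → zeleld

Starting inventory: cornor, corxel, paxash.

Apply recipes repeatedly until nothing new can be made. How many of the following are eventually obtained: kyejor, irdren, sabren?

1

Using Recipe 2, paxash, cornor, and corxel make sabren.
kyejor would need cornor and irdren (Recipe 10), but irdren is never obtained.
irdren would need paxash and lunyor (Recipe 8), but lunyor is never obtained.
sabren: reached.
Reached: sabren — 1 of the 3.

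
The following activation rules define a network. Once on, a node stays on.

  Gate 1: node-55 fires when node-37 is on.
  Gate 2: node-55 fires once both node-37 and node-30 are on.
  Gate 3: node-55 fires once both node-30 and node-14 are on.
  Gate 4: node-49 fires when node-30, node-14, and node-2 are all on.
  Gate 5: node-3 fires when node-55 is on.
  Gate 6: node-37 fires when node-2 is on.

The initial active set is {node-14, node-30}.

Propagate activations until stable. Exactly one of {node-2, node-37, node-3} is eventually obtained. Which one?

node-3

node-30 and node-14 are on, so node-55 fires (Gate 3).
Gate 5: node-55 on → node-3 on.
node-37 would need node-2 (Gate 6), but node-2 never turns on. No rule produces node-2, and it is not given.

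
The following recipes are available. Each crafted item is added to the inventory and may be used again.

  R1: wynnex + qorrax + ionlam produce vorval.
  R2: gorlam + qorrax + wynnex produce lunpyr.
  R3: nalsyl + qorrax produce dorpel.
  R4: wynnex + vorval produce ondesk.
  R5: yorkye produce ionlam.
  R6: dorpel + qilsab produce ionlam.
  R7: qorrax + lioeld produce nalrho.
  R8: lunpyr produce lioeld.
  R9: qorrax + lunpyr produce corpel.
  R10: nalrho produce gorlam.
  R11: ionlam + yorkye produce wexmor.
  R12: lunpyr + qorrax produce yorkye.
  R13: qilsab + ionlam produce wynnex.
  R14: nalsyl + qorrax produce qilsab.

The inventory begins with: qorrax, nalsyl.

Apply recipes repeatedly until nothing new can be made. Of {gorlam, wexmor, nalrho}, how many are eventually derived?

gorlam would need nalrho (R10), but nalrho is never obtained.
wexmor would need ionlam and yorkye (R11), but yorkye is never obtained.
nalrho would need qorrax and lioeld (R7), but lioeld is never obtained.
None of the 3 are reached.

0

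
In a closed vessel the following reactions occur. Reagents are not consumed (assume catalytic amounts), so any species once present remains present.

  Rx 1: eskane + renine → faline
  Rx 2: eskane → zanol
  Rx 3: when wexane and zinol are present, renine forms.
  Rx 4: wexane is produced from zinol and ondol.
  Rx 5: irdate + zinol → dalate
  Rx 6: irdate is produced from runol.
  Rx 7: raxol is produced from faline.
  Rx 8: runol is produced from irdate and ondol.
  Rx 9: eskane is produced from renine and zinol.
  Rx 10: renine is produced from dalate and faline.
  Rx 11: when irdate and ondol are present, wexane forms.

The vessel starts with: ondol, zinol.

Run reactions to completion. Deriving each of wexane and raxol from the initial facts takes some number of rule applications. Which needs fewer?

wexane

wexane: zinol and ondol present → wexane forms (Rx 4). [1 rule application]
raxol: zinol and ondol present → wexane forms (Rx 4). wexane and zinol present → renine forms (Rx 3). renine and zinol present → eskane forms (Rx 9). eskane and renine present → faline forms (Rx 1). faline present → raxol forms (Rx 7). [5 rule applications]
wexane needs fewer.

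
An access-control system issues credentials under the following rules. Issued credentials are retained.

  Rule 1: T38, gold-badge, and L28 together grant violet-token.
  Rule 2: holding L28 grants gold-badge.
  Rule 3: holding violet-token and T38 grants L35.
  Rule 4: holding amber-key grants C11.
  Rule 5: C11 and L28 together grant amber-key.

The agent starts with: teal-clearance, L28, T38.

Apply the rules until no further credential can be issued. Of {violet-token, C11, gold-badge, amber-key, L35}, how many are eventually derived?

Holding L28 grants gold-badge (Rule 2).
Holding T38, gold-badge, and L28 grants violet-token (Rule 1).
Holding violet-token and T38 grants L35 (Rule 3).
violet-token: reached.
C11 would need amber-key (Rule 4), but amber-key is never granted.
gold-badge: reached.
amber-key would need C11 and L28 (Rule 5), but C11 is never granted.
L35: reached.
Reached: violet-token, gold-badge, and L35 — 3 of the 5.

3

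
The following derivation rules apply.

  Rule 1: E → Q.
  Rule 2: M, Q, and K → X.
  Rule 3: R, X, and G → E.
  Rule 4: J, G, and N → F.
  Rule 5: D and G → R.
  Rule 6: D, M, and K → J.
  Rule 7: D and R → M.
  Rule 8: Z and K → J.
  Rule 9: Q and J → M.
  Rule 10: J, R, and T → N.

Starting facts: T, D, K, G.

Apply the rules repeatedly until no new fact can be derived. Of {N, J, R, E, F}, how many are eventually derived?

D and G hold, so R follows (Rule 5).
From D and R, Rule 7 gives M.
D, M, and K hold, so J follows (Rule 6).
J, R, and T hold, so N follows (Rule 10).
J, G, and N hold, so F follows (Rule 4).
N: reached.
J: reached.
R: reached.
E would need R, X, and G (Rule 3), but X is never established.
F: reached.
Reached: N, J, R, and F — 4 of the 5.

4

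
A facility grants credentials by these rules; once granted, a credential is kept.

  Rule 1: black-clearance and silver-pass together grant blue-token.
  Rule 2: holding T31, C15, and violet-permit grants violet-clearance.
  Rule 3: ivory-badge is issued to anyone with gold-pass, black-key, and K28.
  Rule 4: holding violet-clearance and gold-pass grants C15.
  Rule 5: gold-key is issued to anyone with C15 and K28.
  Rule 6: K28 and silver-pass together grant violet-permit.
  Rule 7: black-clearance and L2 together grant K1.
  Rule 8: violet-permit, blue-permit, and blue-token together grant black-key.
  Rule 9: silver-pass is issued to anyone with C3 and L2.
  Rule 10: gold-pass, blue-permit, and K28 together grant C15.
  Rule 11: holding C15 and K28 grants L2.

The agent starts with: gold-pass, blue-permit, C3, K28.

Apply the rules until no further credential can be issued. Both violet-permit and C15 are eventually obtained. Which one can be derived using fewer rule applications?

C15

C15: Holding gold-pass, blue-permit, and K28 grants C15 (Rule 10). [1 rule application]
violet-permit: Holding gold-pass, blue-permit, and K28 grants C15 (Rule 10). Holding C15 and K28 grants L2 (Rule 11). Holding C3 and L2 grants silver-pass (Rule 9). Holding K28 and silver-pass grants violet-permit (Rule 6). [4 rule applications]
C15 needs fewer.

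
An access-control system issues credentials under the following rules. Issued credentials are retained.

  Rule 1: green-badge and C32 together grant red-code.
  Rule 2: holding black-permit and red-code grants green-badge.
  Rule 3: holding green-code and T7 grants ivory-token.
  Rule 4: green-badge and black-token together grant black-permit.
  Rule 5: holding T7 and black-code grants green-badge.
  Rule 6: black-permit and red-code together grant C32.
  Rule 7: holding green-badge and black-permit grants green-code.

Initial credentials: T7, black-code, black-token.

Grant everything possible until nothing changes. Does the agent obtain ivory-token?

Holding T7 and black-code grants green-badge (Rule 5).
Holding green-badge and black-token grants black-permit (Rule 4).
Holding green-badge and black-permit grants green-code (Rule 7).
Holding green-code and T7 grants ivory-token (Rule 3).

Yes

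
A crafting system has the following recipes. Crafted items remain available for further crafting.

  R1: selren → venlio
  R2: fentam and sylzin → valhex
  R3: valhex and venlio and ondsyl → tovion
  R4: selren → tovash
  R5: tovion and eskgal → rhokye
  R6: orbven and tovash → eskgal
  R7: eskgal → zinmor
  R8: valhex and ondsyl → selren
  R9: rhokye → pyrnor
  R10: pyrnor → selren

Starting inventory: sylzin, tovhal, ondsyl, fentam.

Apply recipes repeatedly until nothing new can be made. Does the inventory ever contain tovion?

Yes

Using R2, fentam and sylzin make valhex.
valhex and ondsyl → selren (R8).
selren → venlio (R1).
valhex and venlio and ondsyl → tovion (R3).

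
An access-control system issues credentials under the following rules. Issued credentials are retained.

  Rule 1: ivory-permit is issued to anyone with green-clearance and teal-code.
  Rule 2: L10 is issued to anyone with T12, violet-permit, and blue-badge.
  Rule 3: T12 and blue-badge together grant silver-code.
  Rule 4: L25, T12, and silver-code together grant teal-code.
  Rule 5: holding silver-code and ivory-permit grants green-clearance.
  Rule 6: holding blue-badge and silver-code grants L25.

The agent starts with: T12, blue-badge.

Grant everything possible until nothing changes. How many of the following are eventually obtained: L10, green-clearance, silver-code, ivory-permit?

Holding T12 and blue-badge grants silver-code (Rule 3).
L10 would need T12, violet-permit, and blue-badge (Rule 2), but violet-permit is never granted.
green-clearance would need silver-code and ivory-permit (Rule 5), but ivory-permit is never granted.
silver-code: reached.
ivory-permit would need green-clearance and teal-code (Rule 1), but green-clearance is never granted.
Reached: silver-code — 1 of the 4.

1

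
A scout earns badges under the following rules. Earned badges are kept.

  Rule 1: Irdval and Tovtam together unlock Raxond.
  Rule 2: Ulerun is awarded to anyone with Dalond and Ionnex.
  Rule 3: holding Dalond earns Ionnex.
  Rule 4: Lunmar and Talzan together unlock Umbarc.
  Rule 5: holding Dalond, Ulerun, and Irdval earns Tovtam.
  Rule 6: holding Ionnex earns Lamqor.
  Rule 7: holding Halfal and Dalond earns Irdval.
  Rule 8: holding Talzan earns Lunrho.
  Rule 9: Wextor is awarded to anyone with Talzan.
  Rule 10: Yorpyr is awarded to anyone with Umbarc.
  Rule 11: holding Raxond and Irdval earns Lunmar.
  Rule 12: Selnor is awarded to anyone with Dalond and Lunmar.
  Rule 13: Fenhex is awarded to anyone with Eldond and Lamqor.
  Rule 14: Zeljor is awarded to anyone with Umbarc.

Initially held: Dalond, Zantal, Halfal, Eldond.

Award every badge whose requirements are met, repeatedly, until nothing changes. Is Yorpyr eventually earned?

Yorpyr would need Umbarc (Rule 10), but Umbarc is never earned.

No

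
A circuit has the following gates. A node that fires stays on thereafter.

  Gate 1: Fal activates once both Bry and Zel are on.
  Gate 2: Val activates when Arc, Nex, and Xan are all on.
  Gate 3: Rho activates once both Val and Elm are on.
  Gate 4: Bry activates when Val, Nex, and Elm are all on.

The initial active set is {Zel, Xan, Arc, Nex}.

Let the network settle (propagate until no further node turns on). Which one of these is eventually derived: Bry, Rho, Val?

Arc, Nex, and Xan are on, so Val activates (Gate 2).
Bry would need Val, Nex, and Elm (Gate 4), but Elm never turns on. Rho would need Val and Elm (Gate 3), but Elm never turns on.

Val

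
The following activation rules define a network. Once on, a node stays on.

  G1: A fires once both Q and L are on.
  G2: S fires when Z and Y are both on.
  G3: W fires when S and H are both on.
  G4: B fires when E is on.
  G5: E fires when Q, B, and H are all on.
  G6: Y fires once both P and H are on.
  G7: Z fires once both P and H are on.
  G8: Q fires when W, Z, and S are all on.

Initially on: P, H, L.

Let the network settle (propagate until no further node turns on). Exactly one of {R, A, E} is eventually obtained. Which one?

G7: P and H on → Z on.
G6: P and H on → Y on.
Z and Y are on, so S fires (G2).
G3: S and H on → W on.
G8: W, Z, and S on → Q on.
G1: Q and L on → A on.
No rule produces R, and it is not given. E would need Q, B, and H (G5), but B never turns on.

A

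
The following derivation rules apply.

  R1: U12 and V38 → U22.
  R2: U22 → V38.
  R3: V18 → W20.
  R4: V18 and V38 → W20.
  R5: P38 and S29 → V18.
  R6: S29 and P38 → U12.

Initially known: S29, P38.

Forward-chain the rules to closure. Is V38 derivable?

No

V38 would need U22 (R2), but U22 is never established.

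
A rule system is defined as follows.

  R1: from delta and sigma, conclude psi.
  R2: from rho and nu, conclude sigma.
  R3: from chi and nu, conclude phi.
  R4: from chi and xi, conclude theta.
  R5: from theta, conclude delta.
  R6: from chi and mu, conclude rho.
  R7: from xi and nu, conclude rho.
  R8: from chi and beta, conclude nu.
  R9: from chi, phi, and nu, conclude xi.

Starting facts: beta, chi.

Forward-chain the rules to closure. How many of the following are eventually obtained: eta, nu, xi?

2

chi and beta hold, so nu follows (R8).
From chi and nu, R3 gives phi.
From chi, phi, and nu, R9 gives xi.
No rule produces eta, and it is not given.
nu: reached.
xi: reached.
Reached: nu and xi — 2 of the 3.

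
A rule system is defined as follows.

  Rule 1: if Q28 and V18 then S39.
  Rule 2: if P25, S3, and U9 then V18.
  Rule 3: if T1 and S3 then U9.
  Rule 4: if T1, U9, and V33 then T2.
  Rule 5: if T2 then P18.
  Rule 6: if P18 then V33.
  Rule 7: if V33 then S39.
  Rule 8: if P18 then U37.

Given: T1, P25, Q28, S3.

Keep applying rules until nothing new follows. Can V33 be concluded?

V33 would need P18 (Rule 6), but P18 is never established.

No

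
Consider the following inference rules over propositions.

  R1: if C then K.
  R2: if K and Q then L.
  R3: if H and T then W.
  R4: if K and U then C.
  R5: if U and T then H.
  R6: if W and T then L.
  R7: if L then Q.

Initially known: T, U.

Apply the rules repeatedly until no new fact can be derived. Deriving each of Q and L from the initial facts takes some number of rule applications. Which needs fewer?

L: U and T hold, so H follows (R5). H and T hold, so W follows (R3). From W and T, R6 gives L. [3 rule applications]
Q: U and T hold, so H follows (R5). H and T hold, so W follows (R3). W and T hold, so L follows (R6). From L, R7 gives Q. [4 rule applications]
L needs fewer.

L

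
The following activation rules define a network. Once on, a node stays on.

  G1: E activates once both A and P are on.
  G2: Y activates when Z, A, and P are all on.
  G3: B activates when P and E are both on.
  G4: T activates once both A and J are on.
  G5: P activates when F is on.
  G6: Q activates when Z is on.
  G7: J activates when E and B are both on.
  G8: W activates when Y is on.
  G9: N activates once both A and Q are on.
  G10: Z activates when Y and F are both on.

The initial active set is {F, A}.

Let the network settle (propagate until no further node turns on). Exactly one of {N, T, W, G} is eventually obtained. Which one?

T

G5: F on → P on.
A and P are on, so E activates (G1).
P and E are on, so B activates (G3).
G7: E and B on → J on.
G4: A and J on → T on.
N would need A and Q (G9), but Q never turns on. W would need Y (G8), but Y never turns on. No rule produces G, and it is not given.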